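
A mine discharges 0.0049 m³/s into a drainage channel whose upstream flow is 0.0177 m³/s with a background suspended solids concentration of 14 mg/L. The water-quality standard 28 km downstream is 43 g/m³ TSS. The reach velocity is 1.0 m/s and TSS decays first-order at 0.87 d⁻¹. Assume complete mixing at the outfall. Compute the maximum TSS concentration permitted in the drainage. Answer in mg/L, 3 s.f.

Travel time to the compliance point: t = 2.8e+04/1.0 = 2.8e+04 s = 0.3241 d; decay factor exp(−0.87·0.3241) = 0.7543.
So the concentration just after mixing may be at most 43/0.7543 = 57.01 mg/L.
Mass balance: 57.01·0.0226 = 0.0049·Cₑ + 0.0177·14.
Cₑ = (1.288 − 0.2478) / 0.0049 = 212.4 mg/L.

212 mg/L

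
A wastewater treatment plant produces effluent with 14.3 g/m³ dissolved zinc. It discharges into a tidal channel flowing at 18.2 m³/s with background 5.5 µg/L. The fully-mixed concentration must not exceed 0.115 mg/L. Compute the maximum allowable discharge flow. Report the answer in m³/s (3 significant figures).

0.140 m³/s

5.5 µg/L = 0.0055 mg/L.
Mass balance at complete mixing: C_std·(Q_w + Q_r) = Q_w·C_e + Q_r·C_b.
Rearranging, Q_w = Q_r·(C_std − C_b)/(C_e − C_std) = 18.2·(0.115 − 0.0055) / (14.3 − 0.115) = 0.1405 m³/s.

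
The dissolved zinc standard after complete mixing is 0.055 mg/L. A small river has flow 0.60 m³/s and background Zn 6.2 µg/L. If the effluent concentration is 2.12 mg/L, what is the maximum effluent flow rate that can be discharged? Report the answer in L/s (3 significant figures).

6.2 µg/L = 0.0062 mg/L.
Mass balance at complete mixing: C_std·(Q_w + Q_r) = Q_w·C_e + Q_r·C_b.
Rearranging, Q_w = Q_r·(C_std − C_b)/(C_e − C_std) = 0.60·(0.055 − 0.0062) / (2.12 − 0.055) = 0.01418 m³/s.
= 14.18 L/s.

14.2 L/s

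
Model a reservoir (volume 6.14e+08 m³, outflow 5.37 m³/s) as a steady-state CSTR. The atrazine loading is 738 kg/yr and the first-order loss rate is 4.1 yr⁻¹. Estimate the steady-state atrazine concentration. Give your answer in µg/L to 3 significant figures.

0.275 µg/L

Outflow Q = 5.37 m³/s × 3.156e+07 s/yr = 1.695e+08 m³/yr.
Steady-state CSTR mass balance: W = Q·C + k·V·C, so C = W/(Q + kV).
Q + kV = 1.695e+08 + 4.1·6.14e+08 = 2.687e+09 m³/yr.
C = 738/2.687e+09 = 2.747e-07 kg/m³ = 0.0002747 mg/L = 0.2747 µg/L.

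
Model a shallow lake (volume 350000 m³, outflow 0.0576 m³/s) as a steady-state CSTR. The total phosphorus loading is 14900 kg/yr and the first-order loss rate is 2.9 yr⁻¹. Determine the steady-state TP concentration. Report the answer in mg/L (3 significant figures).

Outflow Q = 0.0576 m³/s × 3.156e+07 s/yr = 1.818e+06 m³/yr.
Steady-state CSTR mass balance: W = Q·C + k·V·C, so C = W/(Q + kV).
Q + kV = 1.818e+06 + 2.9·350000 = 2.833e+06 m³/yr.
C = 14900/2.833e+06 = 0.00526 kg/m³ = 5.26 mg/L.

5.26 mg/L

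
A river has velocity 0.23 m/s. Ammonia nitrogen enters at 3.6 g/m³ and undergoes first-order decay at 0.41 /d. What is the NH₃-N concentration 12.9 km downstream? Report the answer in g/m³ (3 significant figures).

Travel time t = 12.9 km / 0.23 m/s = 1.29e+04/0.23 = 5.609e+04 s = 0.6492 d.
First-order decay: C = 3.6·exp(−0.41·0.6492) = 3.6·0.7663 = 2.759 g/m³.

2.76 g/m³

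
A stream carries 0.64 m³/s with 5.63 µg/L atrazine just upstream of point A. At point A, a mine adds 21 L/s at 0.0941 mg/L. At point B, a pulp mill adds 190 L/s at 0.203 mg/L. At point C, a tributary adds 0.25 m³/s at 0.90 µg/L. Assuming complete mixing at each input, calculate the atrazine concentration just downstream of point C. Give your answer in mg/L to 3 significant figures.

0.0403 mg/L

5.63 µg/L = 0.00563 mg/L.
21 L/s = 0.021 m³/s.
After input A: C = (0.64·0.00563 + 0.021·0.0941) / 0.661 = 0.008441 mg/L.
190 L/s = 0.19 m³/s.
After input B: C = (0.661·0.008441 + 0.19·0.203) / 0.851 = 0.05188 mg/L.
0.90 µg/L = 0.0009 mg/L.
After input C: C = (0.851·0.05188 + 0.25·0.0009) / 1.101 = 0.0403 mg/L.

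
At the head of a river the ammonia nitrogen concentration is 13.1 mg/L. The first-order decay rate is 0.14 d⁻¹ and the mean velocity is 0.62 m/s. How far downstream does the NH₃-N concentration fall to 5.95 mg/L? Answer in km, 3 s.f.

From C = C₀·e^(−kt), t = ln(C₀/C)/k = ln(13.1/5.95)/0.14 = 0.7892/0.14 = 5.637 d.
Distance = v·t = 0.62 m/s × 4.871e+05 s = 3.02e+05 m = 302 km.

302 km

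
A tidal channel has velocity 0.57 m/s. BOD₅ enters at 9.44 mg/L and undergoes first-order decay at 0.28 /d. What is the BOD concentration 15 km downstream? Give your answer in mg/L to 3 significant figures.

8.67 mg/L

Travel time t = 15 km / 0.57 m/s = 1.5e+04/0.57 = 2.632e+04 s = 0.3046 d.
First-order decay: C = 9.44·exp(−0.28·0.3046) = 9.44·0.9183 = 8.668 mg/L.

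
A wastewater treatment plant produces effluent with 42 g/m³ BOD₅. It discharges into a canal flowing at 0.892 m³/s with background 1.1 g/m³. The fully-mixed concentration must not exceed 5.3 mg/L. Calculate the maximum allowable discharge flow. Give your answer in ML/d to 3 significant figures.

8.82 ML/d

Mass balance at complete mixing: C_std·(Q_w + Q_r) = Q_w·C_e + Q_r·C_b.
Rearranging, Q_w = Q_r·(C_std − C_b)/(C_e − C_std) = 0.892·(5.3 − 1.1) / (42 − 5.3) = 0.1021 m³/s.
= 8.82 ML/d.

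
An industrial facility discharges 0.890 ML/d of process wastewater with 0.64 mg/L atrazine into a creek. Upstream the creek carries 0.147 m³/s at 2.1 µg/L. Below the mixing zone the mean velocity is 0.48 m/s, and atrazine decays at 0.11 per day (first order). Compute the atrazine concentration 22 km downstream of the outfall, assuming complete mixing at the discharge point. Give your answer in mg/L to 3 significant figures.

0.0414 mg/L

0.890 ML/d = 0.0103 m³/s.
2.1 µg/L = 0.0021 mg/L.
After complete mixing, C₀ = (0.0103·0.64 + 0.147·0.0021) / 0.1573 = 0.04387 mg/L.
Travel time t = 2.2e+04 m / 0.48 m/s = 4.583e+04 s = 0.5305 d.
C = 0.04387·exp(−0.11·0.5305) = 0.04387·0.9433 = 0.04139 mg/L.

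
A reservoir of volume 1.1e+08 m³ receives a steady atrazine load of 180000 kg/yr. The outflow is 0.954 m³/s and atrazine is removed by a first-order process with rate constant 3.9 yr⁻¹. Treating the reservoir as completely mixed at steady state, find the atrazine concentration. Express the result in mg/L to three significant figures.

0.392 mg/L

Outflow Q = 0.954 m³/s × 3.156e+07 s/yr = 3.011e+07 m³/yr.
Steady-state CSTR mass balance: W = Q·C + k·V·C, so C = W/(Q + kV).
Q + kV = 3.011e+07 + 3.9·1.1e+08 = 4.591e+08 m³/yr.
C = 180000/4.591e+08 = 0.0003921 kg/m³ = 0.3921 mg/L.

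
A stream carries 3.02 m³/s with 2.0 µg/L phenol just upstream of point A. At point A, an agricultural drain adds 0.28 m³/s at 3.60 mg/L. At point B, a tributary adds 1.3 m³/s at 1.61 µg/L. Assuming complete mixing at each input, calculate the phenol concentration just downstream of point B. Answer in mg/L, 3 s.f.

0.221 mg/L

2.0 µg/L = 0.002 mg/L.
After input A: C = (3.02·0.002 + 0.28·3.6) / 3.3 = 0.3073 mg/L.
1.61 µg/L = 0.00161 mg/L.
After input B: C = (3.3·0.3073 + 1.3·0.00161) / 4.6 = 0.2209 mg/L.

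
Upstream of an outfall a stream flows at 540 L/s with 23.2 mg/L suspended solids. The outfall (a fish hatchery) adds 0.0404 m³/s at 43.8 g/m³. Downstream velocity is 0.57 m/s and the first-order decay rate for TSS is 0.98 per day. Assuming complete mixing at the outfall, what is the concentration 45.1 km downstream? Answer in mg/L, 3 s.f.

540 L/s = 0.54 m³/s.
After complete mixing, C₀ = (0.0404·43.8 + 0.54·23.2) / 0.5804 = 24.63 mg/L.
Travel time t = 4.51e+04 m / 0.57 m/s = 7.912e+04 s = 0.9158 d.
C = 24.63·exp(−0.98·0.9158) = 24.63·0.4076 = 10.04 mg/L.

10.0 mg/L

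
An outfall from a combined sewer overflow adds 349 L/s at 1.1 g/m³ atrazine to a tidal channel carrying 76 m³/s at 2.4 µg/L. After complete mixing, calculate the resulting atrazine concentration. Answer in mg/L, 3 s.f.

349 L/s = 0.349 m³/s.
2.4 µg/L = 0.0024 mg/L.
By mass balance at complete mixing, C = (0.349·1.1 + 76·0.0024) / (0.349 + 76) = 0.5663/76.35 = 0.007417 mg/L.

0.00742 mg/L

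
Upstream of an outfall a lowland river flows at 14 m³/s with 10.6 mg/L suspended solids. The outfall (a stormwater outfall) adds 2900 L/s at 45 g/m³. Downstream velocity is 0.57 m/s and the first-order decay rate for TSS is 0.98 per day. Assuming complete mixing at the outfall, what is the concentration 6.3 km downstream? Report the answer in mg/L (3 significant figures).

2900 L/s = 2.9 m³/s.
After complete mixing, C₀ = (2.9·45 + 14·10.6) / 16.9 = 16.5 mg/L.
Travel time t = 6300 m / 0.57 m/s = 1.105e+04 s = 0.1279 d.
C = 16.5·exp(−0.98·0.1279) = 16.5·0.8822 = 14.56 mg/L.

14.6 mg/L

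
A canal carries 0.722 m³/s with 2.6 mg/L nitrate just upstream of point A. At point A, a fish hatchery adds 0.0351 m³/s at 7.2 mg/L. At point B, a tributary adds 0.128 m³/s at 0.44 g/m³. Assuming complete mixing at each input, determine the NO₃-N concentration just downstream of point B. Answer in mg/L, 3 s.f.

2.47 mg/L

After input A: C = (0.722·2.6 + 0.0351·7.2) / 0.7571 = 2.813 mg/L.
After input B: C = (0.7571·2.813 + 0.128·0.44) / 0.8851 = 2.47 mg/L.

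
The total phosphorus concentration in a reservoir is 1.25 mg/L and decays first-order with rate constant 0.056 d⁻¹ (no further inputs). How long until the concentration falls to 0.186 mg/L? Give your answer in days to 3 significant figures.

34.0 d

t = ln(C₀/C)/k = ln(1.25/0.186)/0.056 = 1.905/0.056 = 34.02 d.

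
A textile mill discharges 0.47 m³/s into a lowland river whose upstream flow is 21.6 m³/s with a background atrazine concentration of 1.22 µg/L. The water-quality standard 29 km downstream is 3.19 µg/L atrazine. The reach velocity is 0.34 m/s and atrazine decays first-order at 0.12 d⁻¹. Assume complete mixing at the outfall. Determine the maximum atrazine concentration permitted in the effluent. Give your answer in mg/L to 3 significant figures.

1.22 µg/L = 0.00122 mg/L.
3.19 µg/L = 0.00319 mg/L.
Travel time to the compliance point: t = 2.9e+04/0.34 = 8.529e+04 s = 0.9872 d; decay factor exp(−0.12·0.9872) = 0.8883.
So the concentration just after mixing may be at most 0.00319/0.8883 = 0.003591 mg/L.
Mass balance: 0.003591·22.07 = 0.47·Cₑ + 21.6·0.00122.
Cₑ = (0.07926 − 0.02635) / 0.47 = 0.1126 mg/L.

0.113 mg/L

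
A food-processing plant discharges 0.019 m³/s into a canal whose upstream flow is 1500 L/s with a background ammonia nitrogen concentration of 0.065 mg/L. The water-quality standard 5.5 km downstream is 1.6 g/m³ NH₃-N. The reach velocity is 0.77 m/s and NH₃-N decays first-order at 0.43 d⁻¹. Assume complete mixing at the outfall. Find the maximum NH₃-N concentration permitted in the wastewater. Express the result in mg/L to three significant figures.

127 mg/L

1500 L/s = 1.5 m³/s.
Travel time to the compliance point: t = 5500/0.77 = 7143 s = 0.08267 d; decay factor exp(−0.43·0.08267) = 0.9651.
So the concentration just after mixing may be at most 1.6/0.9651 = 1.658 mg/L.
Mass balance: 1.658·1.519 = 0.019·Cₑ + 1.5·0.065.
Cₑ = (2.518 − 0.0975) / 0.019 = 127.4 mg/L.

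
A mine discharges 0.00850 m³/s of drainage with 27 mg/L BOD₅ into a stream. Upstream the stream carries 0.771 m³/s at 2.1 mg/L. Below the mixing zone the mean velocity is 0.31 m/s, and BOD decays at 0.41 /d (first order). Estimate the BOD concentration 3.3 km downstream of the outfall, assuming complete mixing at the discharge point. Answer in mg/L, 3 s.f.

After complete mixing, C₀ = (0.0085·27 + 0.771·2.1) / 0.7795 = 2.372 mg/L.
Travel time t = 3300 m / 0.31 m/s = 1.065e+04 s = 0.1232 d.
C = 2.372·exp(−0.41·0.1232) = 2.372·0.9507 = 2.255 mg/L.

2.25 mg/L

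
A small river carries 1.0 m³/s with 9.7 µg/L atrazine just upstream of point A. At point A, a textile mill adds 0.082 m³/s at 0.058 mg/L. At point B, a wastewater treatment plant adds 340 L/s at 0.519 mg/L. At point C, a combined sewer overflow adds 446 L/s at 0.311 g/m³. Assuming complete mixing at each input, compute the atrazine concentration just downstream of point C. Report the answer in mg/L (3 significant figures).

0.176 mg/L

9.7 µg/L = 0.0097 mg/L.
After input A: C = (1·0.0097 + 0.082·0.058) / 1.082 = 0.01336 mg/L.
340 L/s = 0.34 m³/s.
After input B: C = (1.082·0.01336 + 0.34·0.519) / 1.422 = 0.1343 mg/L.
446 L/s = 0.446 m³/s.
After input C: C = (1.422·0.1343 + 0.446·0.311) / 1.868 = 0.1765 mg/L.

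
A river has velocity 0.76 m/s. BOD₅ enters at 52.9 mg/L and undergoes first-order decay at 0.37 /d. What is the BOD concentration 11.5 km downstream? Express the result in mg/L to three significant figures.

49.6 mg/L

Travel time t = 11.5 km / 0.76 m/s = 1.15e+04/0.76 = 1.513e+04 s = 0.1751 d.
First-order decay: C = 52.9·exp(−0.37·0.1751) = 52.9·0.9373 = 49.58 mg/L.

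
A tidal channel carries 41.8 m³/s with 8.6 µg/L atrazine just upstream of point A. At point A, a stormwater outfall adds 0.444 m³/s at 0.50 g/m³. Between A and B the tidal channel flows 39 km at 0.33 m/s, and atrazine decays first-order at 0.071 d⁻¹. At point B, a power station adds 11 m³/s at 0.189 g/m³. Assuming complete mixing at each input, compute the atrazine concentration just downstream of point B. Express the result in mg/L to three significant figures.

0.0490 mg/L

8.6 µg/L = 0.0086 mg/L.
After input A: C = (41.8·0.0086 + 0.444·0.5) / 42.24 = 0.01376 mg/L.
Over the 39 km reach to input B (t = 1.182e+05 s = 1.368 d), decay gives C = 0.01376·exp(−0.071·1.368) = 0.01249 mg/L.
After input B: C = (42.24·0.01249 + 11·0.189) / 53.24 = 0.04896 mg/L.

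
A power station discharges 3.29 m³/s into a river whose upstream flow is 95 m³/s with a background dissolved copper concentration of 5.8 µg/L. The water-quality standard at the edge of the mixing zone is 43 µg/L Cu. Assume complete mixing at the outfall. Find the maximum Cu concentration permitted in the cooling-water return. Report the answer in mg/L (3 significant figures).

1.12 mg/L

5.8 µg/L = 0.0058 mg/L.
43 µg/L = 0.043 mg/L.
Mass balance: 0.043·98.29 = 3.29·Cₑ + 95·0.0058.
Cₑ = (4.226 − 0.551) / 3.29 = 1.117 mg/L.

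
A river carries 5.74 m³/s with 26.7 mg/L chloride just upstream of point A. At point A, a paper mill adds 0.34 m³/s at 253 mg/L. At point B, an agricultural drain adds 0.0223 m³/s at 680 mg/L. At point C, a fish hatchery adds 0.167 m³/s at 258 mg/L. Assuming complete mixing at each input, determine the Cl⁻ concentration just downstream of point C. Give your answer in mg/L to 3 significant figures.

After input A: C = (5.74·26.7 + 0.34·253) / 6.08 = 39.35 mg/L.
After input B: C = (6.08·39.35 + 0.0223·680) / 6.102 = 41.7 mg/L.
After input C: C = (6.102·41.7 + 0.167·258) / 6.269 = 47.46 mg/L.

47.5 mg/L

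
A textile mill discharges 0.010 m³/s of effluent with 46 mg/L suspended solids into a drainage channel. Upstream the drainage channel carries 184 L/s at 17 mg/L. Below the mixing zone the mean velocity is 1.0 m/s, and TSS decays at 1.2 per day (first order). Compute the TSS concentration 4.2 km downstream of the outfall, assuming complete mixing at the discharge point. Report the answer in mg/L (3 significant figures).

184 L/s = 0.184 m³/s.
After complete mixing, C₀ = (0.01·46 + 0.184·17) / 0.194 = 18.49 mg/L.
Travel time t = 4200 m / 1.0 m/s = 4200 s = 0.04861 d.
C = 18.49·exp(−1.2·0.04861) = 18.49·0.9433 = 17.45 mg/L.

17.4 mg/L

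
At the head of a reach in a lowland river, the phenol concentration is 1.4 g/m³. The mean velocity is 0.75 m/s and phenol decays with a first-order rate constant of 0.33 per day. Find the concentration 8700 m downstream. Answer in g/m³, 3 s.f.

1.34 g/m³

Travel time t = 8700 m / 0.75 m/s = 8700/0.75 = 1.16e+04 s = 0.1343 d.
First-order decay: C = 1.4·exp(−0.33·0.1343) = 1.4·0.9567 = 1.339 g/m³.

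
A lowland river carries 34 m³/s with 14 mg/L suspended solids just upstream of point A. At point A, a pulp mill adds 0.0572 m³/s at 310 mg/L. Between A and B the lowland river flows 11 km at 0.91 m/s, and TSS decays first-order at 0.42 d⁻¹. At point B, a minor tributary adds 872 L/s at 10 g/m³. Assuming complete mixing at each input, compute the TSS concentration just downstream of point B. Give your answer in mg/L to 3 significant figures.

13.6 mg/L

After input A: C = (34·14 + 0.0572·310) / 34.06 = 14.5 mg/L.
Over the 11 km reach to input B (t = 1.209e+04 s = 0.1399 d), decay gives C = 14.5·exp(−0.42·0.1399) = 13.67 mg/L.
872 L/s = 0.872 m³/s.
After input B: C = (34.06·13.67 + 0.872·10) / 34.93 = 13.58 mg/L.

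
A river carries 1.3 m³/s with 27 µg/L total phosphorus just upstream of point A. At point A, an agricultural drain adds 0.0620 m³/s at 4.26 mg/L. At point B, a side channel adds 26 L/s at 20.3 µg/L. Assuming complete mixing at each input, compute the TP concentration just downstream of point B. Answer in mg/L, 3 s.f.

0.216 mg/L

27 µg/L = 0.027 mg/L.
After input A: C = (1.3·0.027 + 0.062·4.26) / 1.362 = 0.2197 mg/L.
26 L/s = 0.026 m³/s.
20.3 µg/L = 0.0203 mg/L.
After input B: C = (1.362·0.2197 + 0.026·0.0203) / 1.388 = 0.216 mg/L.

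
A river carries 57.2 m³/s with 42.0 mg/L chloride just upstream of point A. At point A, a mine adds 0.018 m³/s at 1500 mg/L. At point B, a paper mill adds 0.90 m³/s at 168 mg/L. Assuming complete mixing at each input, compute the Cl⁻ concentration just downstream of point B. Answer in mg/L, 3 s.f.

After input A: C = (57.2·42 + 0.018·1500) / 57.22 = 42.46 mg/L.
After input B: C = (57.22·42.46 + 0.9·168) / 58.12 = 44.4 mg/L.

44.4 mg/L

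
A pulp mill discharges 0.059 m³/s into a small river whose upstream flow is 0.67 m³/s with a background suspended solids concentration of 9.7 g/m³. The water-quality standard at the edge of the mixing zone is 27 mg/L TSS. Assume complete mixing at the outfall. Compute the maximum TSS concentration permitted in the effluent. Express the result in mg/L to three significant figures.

Mass balance: 27·0.729 = 0.059·Cₑ + 0.67·9.7.
Cₑ = (19.68 − 6.499) / 0.059 = 223.5 mg/L.

223 mg/L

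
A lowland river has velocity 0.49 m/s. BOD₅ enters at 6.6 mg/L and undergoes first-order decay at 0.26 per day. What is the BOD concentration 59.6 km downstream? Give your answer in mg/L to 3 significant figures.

4.58 mg/L

Travel time t = 59.6 km / 0.49 m/s = 5.96e+04/0.49 = 1.216e+05 s = 1.408 d.
First-order decay: C = 6.6·exp(−0.26·1.408) = 6.6·0.6935 = 4.577 mg/L.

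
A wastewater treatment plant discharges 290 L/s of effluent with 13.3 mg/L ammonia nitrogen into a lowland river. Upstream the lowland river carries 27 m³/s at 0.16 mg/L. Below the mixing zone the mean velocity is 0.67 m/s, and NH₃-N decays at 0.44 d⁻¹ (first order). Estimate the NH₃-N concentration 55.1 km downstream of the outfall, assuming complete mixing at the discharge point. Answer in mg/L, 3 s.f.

0.197 mg/L

290 L/s = 0.29 m³/s.
After complete mixing, C₀ = (0.29·13.3 + 27·0.16) / 27.29 = 0.2996 mg/L.
Travel time t = 5.51e+04 m / 0.67 m/s = 8.224e+04 s = 0.9518 d.
C = 0.2996·exp(−0.44·0.9518) = 0.2996·0.6578 = 0.1971 mg/L.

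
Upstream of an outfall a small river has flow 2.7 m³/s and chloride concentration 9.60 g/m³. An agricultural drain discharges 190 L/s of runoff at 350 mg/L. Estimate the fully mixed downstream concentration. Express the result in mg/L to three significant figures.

190 L/s = 0.19 m³/s.
Flow-weighted mixing gives C = (0.19·350 + 2.7·9.6) / (0.19 + 2.7) = 92.42/2.89 = 31.98 mg/L.

32.0 mg/L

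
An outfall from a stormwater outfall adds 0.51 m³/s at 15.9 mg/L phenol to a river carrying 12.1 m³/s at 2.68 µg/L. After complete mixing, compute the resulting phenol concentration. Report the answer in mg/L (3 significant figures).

2.68 µg/L = 0.00268 mg/L.
By mass balance at complete mixing, C = (0.51·15.9 + 12.1·0.00268) / (0.51 + 12.1) = 8.141/12.61 = 0.6456 mg/L.

0.646 mg/L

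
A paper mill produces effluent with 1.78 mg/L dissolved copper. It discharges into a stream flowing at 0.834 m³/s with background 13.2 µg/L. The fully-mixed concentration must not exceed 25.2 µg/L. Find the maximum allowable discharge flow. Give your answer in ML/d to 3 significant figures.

0.493 ML/d

13.2 µg/L = 0.0132 mg/L.
25.2 µg/L = 0.0252 mg/L.
Mass balance at complete mixing: C_std·(Q_w + Q_r) = Q_w·C_e + Q_r·C_b.
Rearranging, Q_w = Q_r·(C_std − C_b)/(C_e − C_std) = 0.834·(0.0252 − 0.0132) / (1.78 − 0.0252) = 0.005703 m³/s.
= 0.4928 ML/d.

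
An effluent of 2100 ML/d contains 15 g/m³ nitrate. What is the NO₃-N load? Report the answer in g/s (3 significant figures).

2100 ML/d = 24.31 m³/s.
Mass flux = Q·C = 24.31 m³/s × 15 g/m³ = 364.6 g/s.

365 g/s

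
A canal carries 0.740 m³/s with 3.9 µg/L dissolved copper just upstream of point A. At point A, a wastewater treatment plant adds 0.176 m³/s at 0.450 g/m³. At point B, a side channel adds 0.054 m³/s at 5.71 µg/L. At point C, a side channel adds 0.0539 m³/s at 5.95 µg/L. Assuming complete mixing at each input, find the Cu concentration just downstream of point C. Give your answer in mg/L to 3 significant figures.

0.0808 mg/L

3.9 µg/L = 0.0039 mg/L.
After input A: C = (0.74·0.0039 + 0.176·0.45) / 0.916 = 0.08961 mg/L.
5.71 µg/L = 0.00571 mg/L.
After input B: C = (0.916·0.08961 + 0.054·0.00571) / 0.97 = 0.08494 mg/L.
5.95 µg/L = 0.00595 mg/L.
After input C: C = (0.97·0.08494 + 0.0539·0.00595) / 1.024 = 0.08078 mg/L.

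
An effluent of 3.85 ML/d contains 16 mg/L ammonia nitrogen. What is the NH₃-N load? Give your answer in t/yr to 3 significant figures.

3.85 ML/d = 0.04456 m³/s.
Mass flux = Q·C = 0.04456 m³/s × 16 g/m³ = 0.713 g/s.
= 0.713 g/s × 31.56 = 22.5 t/yr.

22.5 t/yr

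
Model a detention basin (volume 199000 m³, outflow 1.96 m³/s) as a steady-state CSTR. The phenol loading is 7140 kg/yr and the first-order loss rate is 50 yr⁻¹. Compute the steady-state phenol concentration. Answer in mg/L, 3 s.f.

Outflow Q = 1.96 m³/s × 3.156e+07 s/yr = 6.185e+07 m³/yr.
Steady-state CSTR mass balance: W = Q·C + k·V·C, so C = W/(Q + kV).
Q + kV = 6.185e+07 + 50·199000 = 7.18e+07 m³/yr.
C = 7140/7.18e+07 = 9.944e-05 kg/m³ = 0.09944 mg/L.

0.0994 mg/L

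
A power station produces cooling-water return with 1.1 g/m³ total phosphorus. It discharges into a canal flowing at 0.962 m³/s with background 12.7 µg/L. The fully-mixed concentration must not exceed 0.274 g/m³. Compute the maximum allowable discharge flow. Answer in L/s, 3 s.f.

12.7 µg/L = 0.0127 mg/L.
Mass balance at complete mixing: C_std·(Q_w + Q_r) = Q_w·C_e + Q_r·C_b.
Rearranging, Q_w = Q_r·(C_std − C_b)/(C_e − C_std) = 0.962·(0.274 − 0.0127) / (1.1 − 0.274) = 0.3043 m³/s.
= 304.3 L/s.

304 L/s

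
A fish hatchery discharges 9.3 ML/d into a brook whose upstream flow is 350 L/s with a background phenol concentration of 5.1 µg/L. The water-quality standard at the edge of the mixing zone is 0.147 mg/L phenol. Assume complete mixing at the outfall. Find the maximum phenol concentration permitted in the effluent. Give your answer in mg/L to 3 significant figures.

0.608 mg/L

9.3 ML/d = 0.1076 m³/s.
350 L/s = 0.35 m³/s.
5.1 µg/L = 0.0051 mg/L.
Mass balance: 0.147·0.4576 = 0.1076·Cₑ + 0.35·0.0051.
Cₑ = (0.06727 − 0.001785) / 0.1076 = 0.6084 mg/L.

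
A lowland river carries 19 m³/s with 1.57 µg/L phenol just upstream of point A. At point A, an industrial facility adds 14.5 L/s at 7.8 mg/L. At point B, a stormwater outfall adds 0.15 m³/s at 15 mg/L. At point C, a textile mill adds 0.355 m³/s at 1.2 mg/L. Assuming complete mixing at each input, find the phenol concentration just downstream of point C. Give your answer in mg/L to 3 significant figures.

0.144 mg/L

1.57 µg/L = 0.00157 mg/L.
14.5 L/s = 0.0145 m³/s.
After input A: C = (19·0.00157 + 0.0145·7.8) / 19.01 = 0.007517 mg/L.
After input B: C = (19.01·0.007517 + 0.15·15) / 19.16 = 0.1249 mg/L.
After input C: C = (19.16·0.1249 + 0.355·1.2) / 19.52 = 0.1444 mg/L.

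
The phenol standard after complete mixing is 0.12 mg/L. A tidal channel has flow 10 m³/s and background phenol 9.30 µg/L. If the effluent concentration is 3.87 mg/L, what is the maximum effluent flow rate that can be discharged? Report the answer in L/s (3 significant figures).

9.30 µg/L = 0.0093 mg/L.
Mass balance at complete mixing: C_std·(Q_w + Q_r) = Q_w·C_e + Q_r·C_b.
Rearranging, Q_w = Q_r·(C_std − C_b)/(C_e − C_std) = 10·(0.12 − 0.0093) / (3.87 − 0.12) = 0.2952 m³/s.
= 295.2 L/s.

295 L/s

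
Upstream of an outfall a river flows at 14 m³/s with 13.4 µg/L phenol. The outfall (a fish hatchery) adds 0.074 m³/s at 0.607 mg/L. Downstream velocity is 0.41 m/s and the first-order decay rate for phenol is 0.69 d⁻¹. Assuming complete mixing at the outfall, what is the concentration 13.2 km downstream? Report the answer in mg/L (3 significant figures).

13.4 µg/L = 0.0134 mg/L.
After complete mixing, C₀ = (0.074·0.607 + 14·0.0134) / 14.07 = 0.01652 mg/L.
Travel time t = 1.32e+04 m / 0.41 m/s = 3.22e+04 s = 0.3726 d.
C = 0.01652·exp(−0.69·0.3726) = 0.01652·0.7733 = 0.01278 mg/L.

0.0128 mg/L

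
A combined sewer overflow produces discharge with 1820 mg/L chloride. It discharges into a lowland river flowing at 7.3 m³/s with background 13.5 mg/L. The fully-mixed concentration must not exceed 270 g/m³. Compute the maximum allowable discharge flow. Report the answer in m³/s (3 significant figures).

Mass balance at complete mixing: C_std·(Q_w + Q_r) = Q_w·C_e + Q_r·C_b.
Rearranging, Q_w = Q_r·(C_std − C_b)/(C_e − C_std) = 7.3·(270 − 13.5) / (1820 − 270) = 1.208 m³/s.

1.21 m³/s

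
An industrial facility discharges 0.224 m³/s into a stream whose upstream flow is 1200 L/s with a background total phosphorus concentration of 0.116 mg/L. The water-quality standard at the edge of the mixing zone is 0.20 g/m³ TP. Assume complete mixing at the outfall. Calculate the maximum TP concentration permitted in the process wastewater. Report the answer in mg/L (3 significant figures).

0.650 mg/L

1200 L/s = 1.2 m³/s.
Mass balance: 0.2·1.424 = 0.224·Cₑ + 1.2·0.116.
Cₑ = (0.2848 − 0.1392) / 0.224 = 0.65 mg/L.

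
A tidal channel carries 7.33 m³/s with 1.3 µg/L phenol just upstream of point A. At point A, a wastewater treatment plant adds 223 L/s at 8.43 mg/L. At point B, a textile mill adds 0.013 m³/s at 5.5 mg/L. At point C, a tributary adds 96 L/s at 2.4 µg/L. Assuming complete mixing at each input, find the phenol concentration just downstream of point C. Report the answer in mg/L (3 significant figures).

0.256 mg/L

1.3 µg/L = 0.0013 mg/L.
223 L/s = 0.223 m³/s.
After input A: C = (7.33·0.0013 + 0.223·8.43) / 7.553 = 0.2502 mg/L.
After input B: C = (7.553·0.2502 + 0.013·5.5) / 7.566 = 0.2592 mg/L.
96 L/s = 0.096 m³/s.
2.4 µg/L = 0.0024 mg/L.
After input C: C = (7.566·0.2592 + 0.096·0.0024) / 7.662 = 0.256 mg/L.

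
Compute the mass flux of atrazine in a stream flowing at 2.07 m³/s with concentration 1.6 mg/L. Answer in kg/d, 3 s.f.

Mass flux = Q·C = 2.07 m³/s × 1.6 g/m³ = 3.312 g/s.
= 3.312 g/s × 86.4 = 286.2 kg/d.

286 kg/d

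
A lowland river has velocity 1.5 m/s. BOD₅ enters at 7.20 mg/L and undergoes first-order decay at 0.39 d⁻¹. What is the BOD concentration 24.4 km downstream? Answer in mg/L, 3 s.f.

6.69 mg/L

Travel time t = 24.4 km / 1.5 m/s = 2.44e+04/1.5 = 1.627e+04 s = 0.1883 d.
First-order decay: C = 7.20·exp(−0.39·0.1883) = 7.20·0.9292 = 6.69 mg/L.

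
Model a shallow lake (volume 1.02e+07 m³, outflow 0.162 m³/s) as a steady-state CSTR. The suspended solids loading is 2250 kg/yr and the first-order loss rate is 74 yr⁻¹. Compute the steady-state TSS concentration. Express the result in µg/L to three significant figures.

2.96 µg/L

Outflow Q = 0.162 m³/s × 3.156e+07 s/yr = 5.112e+06 m³/yr.
Steady-state CSTR mass balance: W = Q·C + k·V·C, so C = W/(Q + kV).
Q + kV = 5.112e+06 + 74·1.02e+07 = 7.599e+08 m³/yr.
C = 2250/7.599e+08 = 2.961e-06 kg/m³ = 0.002961 mg/L = 2.961 µg/L.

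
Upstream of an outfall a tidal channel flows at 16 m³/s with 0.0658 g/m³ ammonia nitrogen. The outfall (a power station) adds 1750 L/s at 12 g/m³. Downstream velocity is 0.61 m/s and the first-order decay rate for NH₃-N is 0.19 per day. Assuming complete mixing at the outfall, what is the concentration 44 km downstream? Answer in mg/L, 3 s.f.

1750 L/s = 1.75 m³/s.
After complete mixing, C₀ = (1.75·12 + 16·0.0658) / 17.75 = 1.242 mg/L.
Travel time t = 4.4e+04 m / 0.61 m/s = 7.213e+04 s = 0.8349 d.
C = 1.242·exp(−0.19·0.8349) = 1.242·0.8533 = 1.06 mg/L.

1.06 mg/L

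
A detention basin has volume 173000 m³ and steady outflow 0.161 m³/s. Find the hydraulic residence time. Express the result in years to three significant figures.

Q = 0.161 m³/s × 3.156e+07 s/yr = 5.081e+06 m³/yr.
Hydraulic residence time τ = V/Q = 173000/5.081e+06 = 0.03405 yr.

0.0340 yr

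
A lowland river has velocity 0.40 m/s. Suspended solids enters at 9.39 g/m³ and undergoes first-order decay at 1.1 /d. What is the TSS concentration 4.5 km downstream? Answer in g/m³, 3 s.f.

8.14 g/m³

Travel time t = 4.5 km / 0.40 m/s = 4500/0.40 = 1.125e+04 s = 0.1302 d.
First-order decay: C = 9.39·exp(−1.1·0.1302) = 9.39·0.8666 = 8.137 g/m³.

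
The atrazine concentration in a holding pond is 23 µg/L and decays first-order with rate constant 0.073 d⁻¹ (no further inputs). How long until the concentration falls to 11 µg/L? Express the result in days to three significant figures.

10.1 d

t = ln(C₀/C)/k = ln(23/11)/0.073 = 0.7376/0.073 = 10.1 d.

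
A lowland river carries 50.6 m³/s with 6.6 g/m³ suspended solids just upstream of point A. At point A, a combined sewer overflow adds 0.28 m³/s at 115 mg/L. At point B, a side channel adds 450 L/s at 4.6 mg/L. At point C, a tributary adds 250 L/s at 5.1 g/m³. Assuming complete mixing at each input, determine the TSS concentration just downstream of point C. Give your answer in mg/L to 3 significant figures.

7.16 mg/L

After input A: C = (50.6·6.6 + 0.28·115) / 50.88 = 7.197 mg/L.
450 L/s = 0.45 m³/s.
After input B: C = (50.88·7.197 + 0.45·4.6) / 51.33 = 7.174 mg/L.
250 L/s = 0.25 m³/s.
After input C: C = (51.33·7.174 + 0.25·5.1) / 51.58 = 7.164 mg/L.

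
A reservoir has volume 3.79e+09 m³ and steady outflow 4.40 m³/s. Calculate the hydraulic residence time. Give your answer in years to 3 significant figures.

Q = 4.40 m³/s × 3.156e+07 s/yr = 1.389e+08 m³/yr.
Hydraulic residence time τ = V/Q = 3.79e+09/1.389e+08 = 27.29 yr.

27.3 yr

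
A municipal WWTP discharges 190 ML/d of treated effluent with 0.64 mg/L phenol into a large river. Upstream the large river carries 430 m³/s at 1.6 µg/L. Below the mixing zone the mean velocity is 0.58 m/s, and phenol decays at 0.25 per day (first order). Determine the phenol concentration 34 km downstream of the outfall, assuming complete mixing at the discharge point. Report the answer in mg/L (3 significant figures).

0.00409 mg/L

190 ML/d = 2.199 m³/s.
1.6 µg/L = 0.0016 mg/L.
After complete mixing, C₀ = (2.199·0.64 + 430·0.0016) / 432.2 = 0.004848 mg/L.
Travel time t = 3.4e+04 m / 0.58 m/s = 5.862e+04 s = 0.6785 d.
C = 0.004848·exp(−0.25·0.6785) = 0.004848·0.844 = 0.004092 mg/L.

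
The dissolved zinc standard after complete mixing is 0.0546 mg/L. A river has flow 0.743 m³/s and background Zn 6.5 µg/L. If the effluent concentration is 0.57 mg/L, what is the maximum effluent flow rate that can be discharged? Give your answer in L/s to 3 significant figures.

69.3 L/s

6.5 µg/L = 0.0065 mg/L.
Mass balance at complete mixing: C_std·(Q_w + Q_r) = Q_w·C_e + Q_r·C_b.
Rearranging, Q_w = Q_r·(C_std − C_b)/(C_e − C_std) = 0.743·(0.0546 − 0.0065) / (0.57 − 0.0546) = 0.06934 m³/s.
= 69.34 L/s.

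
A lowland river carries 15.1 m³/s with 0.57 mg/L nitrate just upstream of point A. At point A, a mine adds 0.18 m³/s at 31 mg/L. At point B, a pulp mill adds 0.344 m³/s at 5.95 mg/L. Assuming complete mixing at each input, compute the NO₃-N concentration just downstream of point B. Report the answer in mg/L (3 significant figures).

1.04 mg/L

After input A: C = (15.1·0.57 + 0.18·31) / 15.28 = 0.9285 mg/L.
After input B: C = (15.28·0.9285 + 0.344·5.95) / 15.62 = 1.039 mg/L.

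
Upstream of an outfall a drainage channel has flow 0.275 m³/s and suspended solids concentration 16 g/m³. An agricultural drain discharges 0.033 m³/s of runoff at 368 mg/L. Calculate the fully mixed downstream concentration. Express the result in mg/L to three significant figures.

53.7 mg/L

Flow-weighted mixing gives C = (0.033·368 + 0.275·16) / (0.033 + 0.275) = 16.54/0.308 = 53.71 mg/L.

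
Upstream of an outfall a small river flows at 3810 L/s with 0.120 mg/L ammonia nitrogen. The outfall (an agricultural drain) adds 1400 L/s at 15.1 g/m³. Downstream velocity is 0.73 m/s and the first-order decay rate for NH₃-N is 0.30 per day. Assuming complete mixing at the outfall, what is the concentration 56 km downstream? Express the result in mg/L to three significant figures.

3.18 mg/L

1400 L/s = 1.4 m³/s.
3810 L/s = 3.81 m³/s.
After complete mixing, C₀ = (1.4·15.1 + 3.81·0.12) / 5.21 = 4.145 mg/L.
Travel time t = 5.6e+04 m / 0.73 m/s = 7.671e+04 s = 0.8879 d.
C = 4.145·exp(−0.30·0.8879) = 4.145·0.7662 = 3.176 mg/L.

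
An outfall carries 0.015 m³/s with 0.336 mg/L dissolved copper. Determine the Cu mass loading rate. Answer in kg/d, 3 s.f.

0.435 kg/d

Mass flux = Q·C = 0.015 m³/s × 0.336 g/m³ = 0.00504 g/s.
= 0.00504 g/s × 86.4 = 0.4355 kg/d.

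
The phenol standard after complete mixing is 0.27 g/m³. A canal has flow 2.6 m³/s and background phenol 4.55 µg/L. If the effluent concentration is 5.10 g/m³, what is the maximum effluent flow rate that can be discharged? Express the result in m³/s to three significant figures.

0.143 m³/s

4.55 µg/L = 0.00455 mg/L.
Mass balance at complete mixing: C_std·(Q_w + Q_r) = Q_w·C_e + Q_r·C_b.
Rearranging, Q_w = Q_r·(C_std − C_b)/(C_e − C_std) = 2.6·(0.27 − 0.00455) / (5.1 − 0.27) = 0.1429 m³/s.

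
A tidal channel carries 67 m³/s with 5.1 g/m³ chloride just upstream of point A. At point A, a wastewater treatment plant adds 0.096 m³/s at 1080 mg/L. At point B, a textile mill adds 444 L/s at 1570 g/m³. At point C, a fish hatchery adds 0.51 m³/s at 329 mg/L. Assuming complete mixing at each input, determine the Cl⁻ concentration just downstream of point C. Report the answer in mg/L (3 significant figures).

After input A: C = (67·5.1 + 0.096·1080) / 67.1 = 6.638 mg/L.
444 L/s = 0.444 m³/s.
After input B: C = (67.1·6.638 + 0.444·1570) / 67.54 = 16.92 mg/L.
After input C: C = (67.54·16.92 + 0.51·329) / 68.05 = 19.25 mg/L.

19.3 mg/L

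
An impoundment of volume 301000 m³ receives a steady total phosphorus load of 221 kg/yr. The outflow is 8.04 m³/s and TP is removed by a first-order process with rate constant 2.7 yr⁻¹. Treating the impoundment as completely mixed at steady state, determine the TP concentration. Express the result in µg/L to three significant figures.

Outflow Q = 8.04 m³/s × 3.156e+07 s/yr = 2.537e+08 m³/yr.
Steady-state CSTR mass balance: W = Q·C + k·V·C, so C = W/(Q + kV).
Q + kV = 2.537e+08 + 2.7·301000 = 2.545e+08 m³/yr.
C = 221/2.545e+08 = 8.682e-07 kg/m³ = 0.0008682 mg/L = 0.8682 µg/L.

0.868 µg/L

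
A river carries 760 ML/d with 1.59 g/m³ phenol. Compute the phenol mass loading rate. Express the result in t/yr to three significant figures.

760 ML/d = 8.796 m³/s.
Mass flux = Q·C = 8.796 m³/s × 1.59 g/m³ = 13.99 g/s.
= 13.99 g/s × 31.56 = 441.4 t/yr.

441 t/yr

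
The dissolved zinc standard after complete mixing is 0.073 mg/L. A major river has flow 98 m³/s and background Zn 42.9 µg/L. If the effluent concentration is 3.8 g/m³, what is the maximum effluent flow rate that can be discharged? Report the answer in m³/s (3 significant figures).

0.791 m³/s

42.9 µg/L = 0.0429 mg/L.
Mass balance at complete mixing: C_std·(Q_w + Q_r) = Q_w·C_e + Q_r·C_b.
Rearranging, Q_w = Q_r·(C_std − C_b)/(C_e − C_std) = 98·(0.073 − 0.0429) / (3.8 − 0.073) = 0.7915 m³/s.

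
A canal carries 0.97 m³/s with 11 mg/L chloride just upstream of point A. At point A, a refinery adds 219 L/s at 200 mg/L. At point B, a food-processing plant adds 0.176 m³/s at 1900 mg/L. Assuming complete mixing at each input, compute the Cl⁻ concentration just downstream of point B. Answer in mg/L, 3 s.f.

285 mg/L

219 L/s = 0.219 m³/s.
After input A: C = (0.97·11 + 0.219·200) / 1.189 = 45.81 mg/L.
After input B: C = (1.189·45.81 + 0.176·1900) / 1.365 = 284.9 mg/L.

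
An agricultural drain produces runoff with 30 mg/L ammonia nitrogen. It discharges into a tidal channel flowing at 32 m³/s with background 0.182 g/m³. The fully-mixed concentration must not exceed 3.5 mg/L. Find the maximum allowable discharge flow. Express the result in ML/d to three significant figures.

Mass balance at complete mixing: C_std·(Q_w + Q_r) = Q_w·C_e + Q_r·C_b.
Rearranging, Q_w = Q_r·(C_std − C_b)/(C_e − C_std) = 32·(3.5 − 0.182) / (30 − 3.5) = 4.007 m³/s.
= 346.2 ML/d.

346 ML/d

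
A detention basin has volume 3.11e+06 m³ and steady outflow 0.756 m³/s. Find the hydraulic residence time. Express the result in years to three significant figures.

0.130 yr

Q = 0.756 m³/s × 3.156e+07 s/yr = 2.386e+07 m³/yr.
Hydraulic residence time τ = V/Q = 3.11e+06/2.386e+07 = 0.1304 yr.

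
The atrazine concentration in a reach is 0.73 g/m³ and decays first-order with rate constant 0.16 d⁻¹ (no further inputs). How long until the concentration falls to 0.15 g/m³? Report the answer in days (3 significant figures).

t = ln(C₀/C)/k = ln(0.73/0.15)/0.16 = 1.582/0.16 = 9.89 d.

9.89 d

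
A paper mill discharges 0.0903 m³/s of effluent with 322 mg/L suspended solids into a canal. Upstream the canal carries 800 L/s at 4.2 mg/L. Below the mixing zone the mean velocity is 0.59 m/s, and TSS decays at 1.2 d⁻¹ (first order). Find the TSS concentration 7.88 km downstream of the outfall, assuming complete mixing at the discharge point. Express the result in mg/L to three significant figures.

30.3 mg/L

800 L/s = 0.8 m³/s.
After complete mixing, C₀ = (0.0903·322 + 0.8·4.2) / 0.8903 = 36.43 mg/L.
Travel time t = 7880 m / 0.59 m/s = 1.336e+04 s = 0.1546 d.
C = 36.43·exp(−1.2·0.1546) = 36.43·0.8307 = 30.26 mg/L.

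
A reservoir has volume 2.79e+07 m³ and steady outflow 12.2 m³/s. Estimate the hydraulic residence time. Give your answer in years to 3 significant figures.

Q = 12.2 m³/s × 3.156e+07 s/yr = 3.85e+08 m³/yr.
Hydraulic residence time τ = V/Q = 2.79e+07/3.85e+08 = 0.07247 yr.

0.0725 yr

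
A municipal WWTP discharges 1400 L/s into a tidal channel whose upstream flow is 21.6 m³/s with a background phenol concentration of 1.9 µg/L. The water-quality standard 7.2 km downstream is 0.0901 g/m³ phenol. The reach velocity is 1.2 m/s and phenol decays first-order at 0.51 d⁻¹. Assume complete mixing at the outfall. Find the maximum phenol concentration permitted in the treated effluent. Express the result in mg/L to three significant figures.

1.50 mg/L

1400 L/s = 1.4 m³/s.
1.9 µg/L = 0.0019 mg/L.
Travel time to the compliance point: t = 7200/1.2 = 6000 s = 0.06944 d; decay factor exp(−0.51·0.06944) = 0.9652.
So the concentration just after mixing may be at most 0.0901/0.9652 = 0.09335 mg/L.
Mass balance: 0.09335·23 = 1.4·Cₑ + 21.6·0.0019.
Cₑ = (2.147 − 0.04104) / 1.4 = 1.504 mg/L.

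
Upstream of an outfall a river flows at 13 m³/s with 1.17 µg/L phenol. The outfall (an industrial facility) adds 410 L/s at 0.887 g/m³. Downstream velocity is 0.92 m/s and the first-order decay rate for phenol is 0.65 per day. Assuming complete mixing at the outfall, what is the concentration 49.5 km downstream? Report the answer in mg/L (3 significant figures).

410 L/s = 0.41 m³/s.
1.17 µg/L = 0.00117 mg/L.
After complete mixing, C₀ = (0.41·0.887 + 13·0.00117) / 13.41 = 0.02825 mg/L.
Travel time t = 4.95e+04 m / 0.92 m/s = 5.38e+04 s = 0.6227 d.
C = 0.02825·exp(−0.65·0.6227) = 0.02825·0.6671 = 0.01885 mg/L.

0.0188 mg/L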